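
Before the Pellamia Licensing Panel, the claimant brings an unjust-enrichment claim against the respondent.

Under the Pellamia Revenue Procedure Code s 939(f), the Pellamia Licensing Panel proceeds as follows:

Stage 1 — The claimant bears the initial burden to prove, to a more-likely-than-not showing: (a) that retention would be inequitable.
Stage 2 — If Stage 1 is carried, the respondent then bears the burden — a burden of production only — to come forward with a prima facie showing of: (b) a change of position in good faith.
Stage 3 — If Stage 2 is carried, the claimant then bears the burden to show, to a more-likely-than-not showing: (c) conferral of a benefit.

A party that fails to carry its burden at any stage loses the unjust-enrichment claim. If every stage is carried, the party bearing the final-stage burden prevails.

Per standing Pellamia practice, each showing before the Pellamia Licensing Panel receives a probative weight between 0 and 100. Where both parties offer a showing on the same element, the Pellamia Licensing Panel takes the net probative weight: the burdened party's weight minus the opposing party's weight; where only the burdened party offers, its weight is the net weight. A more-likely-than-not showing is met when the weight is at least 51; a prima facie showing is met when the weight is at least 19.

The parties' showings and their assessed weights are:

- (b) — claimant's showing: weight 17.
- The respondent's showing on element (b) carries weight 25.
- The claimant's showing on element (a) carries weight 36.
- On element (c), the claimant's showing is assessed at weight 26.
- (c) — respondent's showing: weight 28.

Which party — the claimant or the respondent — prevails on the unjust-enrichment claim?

At Stage 1 the claimant must meet a more-likely-than-not showing (weight is at least 51): on (a) the weight is 36, which does not reach 51, so (a) does not meet the standard.
  Not every element is met, so the claimant fails to carry Stage 1.
So the respondent prevails.

respondent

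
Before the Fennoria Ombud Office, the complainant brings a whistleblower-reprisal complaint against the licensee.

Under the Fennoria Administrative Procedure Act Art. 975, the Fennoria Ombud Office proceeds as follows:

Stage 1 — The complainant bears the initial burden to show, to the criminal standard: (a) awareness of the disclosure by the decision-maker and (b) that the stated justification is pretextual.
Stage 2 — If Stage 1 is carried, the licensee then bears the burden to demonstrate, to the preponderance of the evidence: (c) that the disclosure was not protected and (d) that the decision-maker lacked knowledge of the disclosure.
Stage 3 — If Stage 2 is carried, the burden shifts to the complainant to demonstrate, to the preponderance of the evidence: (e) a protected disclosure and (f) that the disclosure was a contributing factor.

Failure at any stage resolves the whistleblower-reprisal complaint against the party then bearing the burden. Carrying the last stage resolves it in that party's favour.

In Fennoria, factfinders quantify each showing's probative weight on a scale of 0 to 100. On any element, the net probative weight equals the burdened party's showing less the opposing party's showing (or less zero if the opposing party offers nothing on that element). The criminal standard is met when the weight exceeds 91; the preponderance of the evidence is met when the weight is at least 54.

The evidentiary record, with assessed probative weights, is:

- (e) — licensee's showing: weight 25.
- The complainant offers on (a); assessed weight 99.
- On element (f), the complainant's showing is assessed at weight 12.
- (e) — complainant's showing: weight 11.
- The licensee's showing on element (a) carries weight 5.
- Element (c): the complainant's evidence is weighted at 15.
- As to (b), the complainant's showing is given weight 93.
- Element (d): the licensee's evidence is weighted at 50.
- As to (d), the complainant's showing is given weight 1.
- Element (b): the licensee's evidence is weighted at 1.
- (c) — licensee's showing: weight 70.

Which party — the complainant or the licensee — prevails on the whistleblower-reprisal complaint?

complainant

At Stage 1 the complainant must meet the criminal standard (weight exceeds 91): on (a) the weight is 99 less the opposing 5 gives net 94, which does exceed 91, so (a) meets the standard; on (b) the weight is 93 less the opposing 1 gives net 92, which does exceed 91, so (b) meets the standard.
  The complainant carries Stage 1; the licensee now bears the burden.
At Stage 2 the licensee must meet the preponderance of the evidence (weight is at least 54): on (c) the weight is 70 less the opposing 15 gives net 55, which does reach 54, so (c) meets the standard; on (d) the weight is 50 less the opposing 1 gives net 49, which does not reach 54, so (d) does not meet the standard.
  Not every element is met, so the licensee fails to carry Stage 2.
The complainant prevails.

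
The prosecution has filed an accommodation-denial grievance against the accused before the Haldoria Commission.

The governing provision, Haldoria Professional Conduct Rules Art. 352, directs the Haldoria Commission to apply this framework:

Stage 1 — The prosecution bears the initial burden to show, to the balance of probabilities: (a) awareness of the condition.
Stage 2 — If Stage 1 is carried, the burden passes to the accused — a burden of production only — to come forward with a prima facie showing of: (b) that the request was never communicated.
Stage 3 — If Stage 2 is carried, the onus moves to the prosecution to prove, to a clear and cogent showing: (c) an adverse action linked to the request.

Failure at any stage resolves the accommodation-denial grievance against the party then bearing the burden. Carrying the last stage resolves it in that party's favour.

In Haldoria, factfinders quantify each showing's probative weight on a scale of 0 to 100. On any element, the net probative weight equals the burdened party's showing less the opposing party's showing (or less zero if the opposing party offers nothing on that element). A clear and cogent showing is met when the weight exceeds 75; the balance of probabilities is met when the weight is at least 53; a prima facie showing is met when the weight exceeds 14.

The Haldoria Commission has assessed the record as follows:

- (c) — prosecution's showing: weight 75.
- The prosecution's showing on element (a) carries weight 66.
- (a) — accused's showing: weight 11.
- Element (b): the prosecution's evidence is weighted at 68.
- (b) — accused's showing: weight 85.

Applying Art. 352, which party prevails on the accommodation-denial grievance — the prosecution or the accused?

Stage 1 (prosecution, the balance of probabilities, weight is at least 53): (a) net 66−11=55 ≥ 53 — meets.
  The prosecution carries Stage 1; the accused now bears the burden.
Stage 2 (accused, a prima facie showing, weight exceeds 14): (b) net 85−68=17 > 14 — meets.
  Stage 2 carried; the burden shifts to the prosecution.
Stage 3 (prosecution, a clear and cogent showing, weight exceeds 75): (c) 75 ≤ 75 — fails.
  The prosecution does not carry Stage 3.
The accused prevails.

accused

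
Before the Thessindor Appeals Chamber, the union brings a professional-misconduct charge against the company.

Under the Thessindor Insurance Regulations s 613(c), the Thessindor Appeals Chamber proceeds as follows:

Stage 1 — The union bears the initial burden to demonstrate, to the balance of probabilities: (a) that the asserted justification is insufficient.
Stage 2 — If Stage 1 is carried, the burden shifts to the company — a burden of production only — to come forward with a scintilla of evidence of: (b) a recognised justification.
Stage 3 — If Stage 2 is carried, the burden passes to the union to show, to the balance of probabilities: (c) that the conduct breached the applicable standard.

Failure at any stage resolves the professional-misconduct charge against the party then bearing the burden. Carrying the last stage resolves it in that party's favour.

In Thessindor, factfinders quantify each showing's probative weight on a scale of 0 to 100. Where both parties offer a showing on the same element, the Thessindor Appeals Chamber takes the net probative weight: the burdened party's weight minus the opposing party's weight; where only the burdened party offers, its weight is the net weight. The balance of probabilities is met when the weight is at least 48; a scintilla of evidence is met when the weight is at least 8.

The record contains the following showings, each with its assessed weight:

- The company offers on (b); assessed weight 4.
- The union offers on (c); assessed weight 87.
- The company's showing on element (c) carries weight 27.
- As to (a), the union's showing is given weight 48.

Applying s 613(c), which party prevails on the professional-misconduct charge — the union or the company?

union

Stage 1 — burden on union; standard: the balance of probabilities (weight is at least 48).
    (a): 48 ≥ 48 [met]
  Stage 1 carried; the burden shifts to the company.
Stage 2 — burden on company; standard: a scintilla of evidence (weight is at least 8).
    (b): 4 < 8 [not met]
  Stage 2 not carried; the company fails its burden.
The union prevails.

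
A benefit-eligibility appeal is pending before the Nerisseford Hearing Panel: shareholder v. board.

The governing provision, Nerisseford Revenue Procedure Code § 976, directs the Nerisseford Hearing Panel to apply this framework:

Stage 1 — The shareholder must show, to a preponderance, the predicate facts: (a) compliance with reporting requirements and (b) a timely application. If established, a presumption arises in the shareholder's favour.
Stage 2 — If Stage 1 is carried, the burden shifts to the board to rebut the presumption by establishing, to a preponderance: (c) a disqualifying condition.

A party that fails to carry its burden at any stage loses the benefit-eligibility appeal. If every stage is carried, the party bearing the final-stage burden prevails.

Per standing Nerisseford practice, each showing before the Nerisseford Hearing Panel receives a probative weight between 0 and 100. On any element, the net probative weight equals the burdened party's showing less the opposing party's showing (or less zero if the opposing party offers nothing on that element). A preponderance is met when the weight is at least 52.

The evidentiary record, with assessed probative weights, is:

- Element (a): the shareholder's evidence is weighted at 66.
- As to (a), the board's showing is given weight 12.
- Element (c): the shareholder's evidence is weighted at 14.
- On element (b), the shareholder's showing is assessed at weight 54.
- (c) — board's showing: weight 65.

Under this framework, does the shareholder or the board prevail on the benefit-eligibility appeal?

shareholder

Stage 1 — burden on shareholder; standard: a preponderance (weight is at least 52).
    (a): 66 − 12 = 54 ≥ 52 [met]
    (b): 54 ≥ 52 [met]
  All elements met. The burden passes to the board.
Stage 2 — burden on board; standard: a preponderance (weight is at least 52).
    (c): 65 − 14 = 51 < 52 [not met]
  Not every element is met, so the board fails to carry Stage 2.
So the shareholder prevails.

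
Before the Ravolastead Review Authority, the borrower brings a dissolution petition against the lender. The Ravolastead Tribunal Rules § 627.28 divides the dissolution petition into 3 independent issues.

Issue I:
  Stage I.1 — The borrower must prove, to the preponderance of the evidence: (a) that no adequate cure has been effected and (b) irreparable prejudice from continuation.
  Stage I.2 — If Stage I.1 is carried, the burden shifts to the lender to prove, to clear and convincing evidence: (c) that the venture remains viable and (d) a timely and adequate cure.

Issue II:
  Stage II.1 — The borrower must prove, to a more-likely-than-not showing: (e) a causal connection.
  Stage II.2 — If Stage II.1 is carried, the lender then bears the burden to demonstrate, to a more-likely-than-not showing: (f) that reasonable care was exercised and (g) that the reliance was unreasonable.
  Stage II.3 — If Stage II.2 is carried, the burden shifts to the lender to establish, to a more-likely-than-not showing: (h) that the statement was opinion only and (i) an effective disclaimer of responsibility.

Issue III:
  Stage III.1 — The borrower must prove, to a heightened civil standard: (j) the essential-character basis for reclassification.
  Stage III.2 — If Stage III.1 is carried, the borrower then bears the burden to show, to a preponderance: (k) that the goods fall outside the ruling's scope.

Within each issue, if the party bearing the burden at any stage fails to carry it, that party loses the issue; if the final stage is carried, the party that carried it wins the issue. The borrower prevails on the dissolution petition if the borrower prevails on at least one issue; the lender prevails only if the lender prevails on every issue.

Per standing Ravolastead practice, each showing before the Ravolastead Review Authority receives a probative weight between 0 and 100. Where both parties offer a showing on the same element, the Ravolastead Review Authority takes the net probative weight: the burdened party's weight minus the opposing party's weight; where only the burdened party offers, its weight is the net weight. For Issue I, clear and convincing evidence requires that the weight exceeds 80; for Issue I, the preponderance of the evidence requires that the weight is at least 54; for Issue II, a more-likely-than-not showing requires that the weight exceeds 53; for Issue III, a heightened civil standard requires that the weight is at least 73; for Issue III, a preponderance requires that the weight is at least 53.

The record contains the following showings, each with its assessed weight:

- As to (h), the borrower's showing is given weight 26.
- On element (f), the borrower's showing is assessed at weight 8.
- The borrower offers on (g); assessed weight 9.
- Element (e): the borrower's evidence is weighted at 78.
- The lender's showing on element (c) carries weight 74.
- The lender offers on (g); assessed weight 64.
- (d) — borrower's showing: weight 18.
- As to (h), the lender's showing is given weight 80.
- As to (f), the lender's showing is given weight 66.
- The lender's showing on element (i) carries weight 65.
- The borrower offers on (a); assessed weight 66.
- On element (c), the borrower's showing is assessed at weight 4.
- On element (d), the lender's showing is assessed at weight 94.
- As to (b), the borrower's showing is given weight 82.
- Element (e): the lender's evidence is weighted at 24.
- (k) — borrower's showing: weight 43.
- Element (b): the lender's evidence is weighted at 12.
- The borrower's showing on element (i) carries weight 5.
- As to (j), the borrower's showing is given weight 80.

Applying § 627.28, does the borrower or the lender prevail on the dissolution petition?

— Issue I —
At Stage I.1 the borrower must meet the preponderance of the evidence (weight is at least 54): on (a) the weight is 66, which does reach 54, so (a) meets the standard; on (b) the weight is 82 less the opposing 12 gives net 70, ≥ 54, so (b) meets the standard.
  The borrower carries Stage I.1; the lender now bears the burden.
At Stage I.2 the lender must meet clear and convincing evidence (weight exceeds 80): on (c) the weight is 74 less the opposing 4 gives net 70, which does not exceed 80, so (c) does not meet the standard; on (d) the weight is 94 less the opposing 18 gives net 76, which does not exceed 80, so (d) does not meet the standard.
  Stage I.2 not carried; the lender fails its burden.
So the borrower prevails on this issue.
— Issue II —
At Stage II.1 the borrower must meet a more-likely-than-not showing (weight exceeds 53): on (e) the weight is 78 less the opposing 24 gives net 54, > 53, so (e) meets the standard.
  The borrower carries Stage II.1; the lender now bears the burden.
At Stage II.2 the lender must meet a more-likely-than-not showing (weight exceeds 53): on (f) the weight is 66 less the opposing 8 gives net 58, which does exceed 53, so (f) meets the standard; on (g) the weight is 64 less the opposing 9 gives net 55, > 53, so (g) meets the standard.
  Stage II.2 carried; the burden remains with the lender.
At Stage II.3 the lender must meet a more-likely-than-not showing (weight exceeds 53): on (h) the weight is 80 less the opposing 26 gives net 54, > 53, so (h) meets the standard; on (i) the weight is 65 less the opposing 5 gives net 60, > 53, so (i) meets the standard.
  All elements met at the final stage.
Every stage carried; the lender prevails on this issue.
— Issue III —
Stage III.1 — burden on borrower; standard: a heightened civil standard (weight is at least 73).
    (j): 80 ≥ 73 [met]
  Stage III.1 carried; the burden remains with the borrower.
Stage III.2 — burden on borrower; standard: a preponderance (weight is at least 53).
    (k): 43 < 53 [not met]
  The borrower does not carry Stage III.2.
So the lender prevails on this issue.
Per-issue: Issue I → borrower; Issue II → lender; Issue III → lender. The borrower must prevail on at least one issue; overall, the borrower prevails.

borrower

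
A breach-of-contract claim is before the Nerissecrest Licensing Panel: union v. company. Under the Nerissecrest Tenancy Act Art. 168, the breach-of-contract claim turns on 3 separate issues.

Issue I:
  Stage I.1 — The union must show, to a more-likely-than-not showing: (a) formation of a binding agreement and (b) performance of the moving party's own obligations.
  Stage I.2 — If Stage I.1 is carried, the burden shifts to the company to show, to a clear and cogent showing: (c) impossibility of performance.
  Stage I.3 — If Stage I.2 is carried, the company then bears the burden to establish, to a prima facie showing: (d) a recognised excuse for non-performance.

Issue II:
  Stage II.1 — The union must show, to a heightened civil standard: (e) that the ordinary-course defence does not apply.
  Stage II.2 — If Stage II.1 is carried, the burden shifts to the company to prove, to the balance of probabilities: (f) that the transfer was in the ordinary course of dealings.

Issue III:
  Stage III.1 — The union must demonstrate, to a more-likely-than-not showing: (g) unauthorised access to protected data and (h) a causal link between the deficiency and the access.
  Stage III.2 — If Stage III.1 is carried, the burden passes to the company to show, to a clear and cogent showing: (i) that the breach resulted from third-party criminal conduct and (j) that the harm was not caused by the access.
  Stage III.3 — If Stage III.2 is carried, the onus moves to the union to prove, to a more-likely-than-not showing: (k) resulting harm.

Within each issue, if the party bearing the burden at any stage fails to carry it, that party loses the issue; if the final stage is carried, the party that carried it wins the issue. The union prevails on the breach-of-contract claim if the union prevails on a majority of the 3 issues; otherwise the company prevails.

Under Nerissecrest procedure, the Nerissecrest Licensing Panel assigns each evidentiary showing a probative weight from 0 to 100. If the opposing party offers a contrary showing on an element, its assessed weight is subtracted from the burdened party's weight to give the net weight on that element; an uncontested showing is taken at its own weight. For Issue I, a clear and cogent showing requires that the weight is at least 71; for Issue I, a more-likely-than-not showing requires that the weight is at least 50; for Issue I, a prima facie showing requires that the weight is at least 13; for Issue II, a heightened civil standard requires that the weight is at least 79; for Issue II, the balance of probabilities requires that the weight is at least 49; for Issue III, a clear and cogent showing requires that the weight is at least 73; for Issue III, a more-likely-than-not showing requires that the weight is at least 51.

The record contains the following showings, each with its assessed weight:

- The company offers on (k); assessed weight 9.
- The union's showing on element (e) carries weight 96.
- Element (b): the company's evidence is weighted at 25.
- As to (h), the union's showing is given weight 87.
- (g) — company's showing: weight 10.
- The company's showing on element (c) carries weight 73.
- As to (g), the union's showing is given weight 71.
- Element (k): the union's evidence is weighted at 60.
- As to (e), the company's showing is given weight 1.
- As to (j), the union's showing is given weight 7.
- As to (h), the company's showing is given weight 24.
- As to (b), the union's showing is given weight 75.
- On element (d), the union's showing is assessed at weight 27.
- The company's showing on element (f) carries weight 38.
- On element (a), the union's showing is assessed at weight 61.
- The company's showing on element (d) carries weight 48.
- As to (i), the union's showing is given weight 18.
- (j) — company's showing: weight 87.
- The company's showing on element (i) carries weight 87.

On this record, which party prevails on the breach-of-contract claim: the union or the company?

union

— Issue I —
Stage I.1 — burden on union; standard: a more-likely-than-not showing (weight is at least 50).
    (a): 61 ≥ 50 [met]
    (b): 75 − 25 = 50 ≥ 50 [met]
  The union carries Stage I.1; the company now bears the burden.
Stage I.2 — burden on company; standard: a clear and cogent showing (weight is at least 71).
    (c): 73 ≥ 71 [met]
  Stage I.2 is satisfied; the company continues to bear the burden.
Stage I.3 — burden on company; standard: a prima facie showing (weight is at least 13).
    (d): 48 − 27 = 21 ≥ 13 [met]
  Stage I.3 carried; the final stage is satisfied.
Every stage carried; the company prevails on this issue.
— Issue II —
Stage II.1 — burden on union; standard: a heightened civil standard (weight is at least 79).
    (e): 96 − 1 = 95 ≥ 79 [met]
  The union carries Stage II.1; the company now bears the burden.
Stage II.2 — burden on company; standard: the balance of probabilities (weight is at least 49).
    (f): 38 < 49 [not met]
  The company does not carry Stage II.2.
The union prevails on this issue.
— Issue III —
Stage III.1 (union, a more-likely-than-not showing, weight is at least 51): (g) net 71−10=61 ≥ 51 — meets; (h) net 87−24=63 ≥ 51 — meets.
  Stage III.1 is satisfied; the onus moves to the company.
Stage III.2 (company, a clear and cogent showing, weight is at least 73): (i) net 87−18=69 < 73 — fails; (j) net 87−7=80 ≥ 73 — meets.
  Not every element is met, so the company fails to carry Stage III.2.
The union prevails on this issue.
Per-issue: Issue I → company; Issue II → union; Issue III → union. The union must prevail on a majority of issues; overall, the union prevails.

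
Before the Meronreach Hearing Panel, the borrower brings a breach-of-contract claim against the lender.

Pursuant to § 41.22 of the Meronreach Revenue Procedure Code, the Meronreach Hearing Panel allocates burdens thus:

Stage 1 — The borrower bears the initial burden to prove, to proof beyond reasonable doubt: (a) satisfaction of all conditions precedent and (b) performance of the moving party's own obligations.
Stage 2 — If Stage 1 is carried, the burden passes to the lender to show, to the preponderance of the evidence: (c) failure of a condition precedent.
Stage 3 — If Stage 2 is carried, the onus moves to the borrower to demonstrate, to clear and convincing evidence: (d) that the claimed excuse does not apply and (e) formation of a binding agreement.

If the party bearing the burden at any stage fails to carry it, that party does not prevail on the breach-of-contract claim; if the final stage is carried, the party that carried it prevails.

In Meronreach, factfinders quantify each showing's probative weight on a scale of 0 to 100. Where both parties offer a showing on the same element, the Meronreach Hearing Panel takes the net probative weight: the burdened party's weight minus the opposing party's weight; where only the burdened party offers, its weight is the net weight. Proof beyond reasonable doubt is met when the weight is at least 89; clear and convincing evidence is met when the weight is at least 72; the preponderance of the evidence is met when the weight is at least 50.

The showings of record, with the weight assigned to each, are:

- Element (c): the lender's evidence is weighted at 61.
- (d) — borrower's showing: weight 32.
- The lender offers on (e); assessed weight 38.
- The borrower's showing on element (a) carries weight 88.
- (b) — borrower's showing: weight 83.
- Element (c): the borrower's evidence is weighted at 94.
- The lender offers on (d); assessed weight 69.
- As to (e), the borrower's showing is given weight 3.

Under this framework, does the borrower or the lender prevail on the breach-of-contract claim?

At Stage 1 the borrower must meet proof beyond reasonable doubt (weight is at least 89): on (a) the weight is 88, which does not reach 89, so (a) does not meet the standard; on (b) the weight is 83, which does not reach 89, so (b) does not meet the standard.
  Not every element is met, so the borrower fails to carry Stage 1.
So the lender prevails.

lender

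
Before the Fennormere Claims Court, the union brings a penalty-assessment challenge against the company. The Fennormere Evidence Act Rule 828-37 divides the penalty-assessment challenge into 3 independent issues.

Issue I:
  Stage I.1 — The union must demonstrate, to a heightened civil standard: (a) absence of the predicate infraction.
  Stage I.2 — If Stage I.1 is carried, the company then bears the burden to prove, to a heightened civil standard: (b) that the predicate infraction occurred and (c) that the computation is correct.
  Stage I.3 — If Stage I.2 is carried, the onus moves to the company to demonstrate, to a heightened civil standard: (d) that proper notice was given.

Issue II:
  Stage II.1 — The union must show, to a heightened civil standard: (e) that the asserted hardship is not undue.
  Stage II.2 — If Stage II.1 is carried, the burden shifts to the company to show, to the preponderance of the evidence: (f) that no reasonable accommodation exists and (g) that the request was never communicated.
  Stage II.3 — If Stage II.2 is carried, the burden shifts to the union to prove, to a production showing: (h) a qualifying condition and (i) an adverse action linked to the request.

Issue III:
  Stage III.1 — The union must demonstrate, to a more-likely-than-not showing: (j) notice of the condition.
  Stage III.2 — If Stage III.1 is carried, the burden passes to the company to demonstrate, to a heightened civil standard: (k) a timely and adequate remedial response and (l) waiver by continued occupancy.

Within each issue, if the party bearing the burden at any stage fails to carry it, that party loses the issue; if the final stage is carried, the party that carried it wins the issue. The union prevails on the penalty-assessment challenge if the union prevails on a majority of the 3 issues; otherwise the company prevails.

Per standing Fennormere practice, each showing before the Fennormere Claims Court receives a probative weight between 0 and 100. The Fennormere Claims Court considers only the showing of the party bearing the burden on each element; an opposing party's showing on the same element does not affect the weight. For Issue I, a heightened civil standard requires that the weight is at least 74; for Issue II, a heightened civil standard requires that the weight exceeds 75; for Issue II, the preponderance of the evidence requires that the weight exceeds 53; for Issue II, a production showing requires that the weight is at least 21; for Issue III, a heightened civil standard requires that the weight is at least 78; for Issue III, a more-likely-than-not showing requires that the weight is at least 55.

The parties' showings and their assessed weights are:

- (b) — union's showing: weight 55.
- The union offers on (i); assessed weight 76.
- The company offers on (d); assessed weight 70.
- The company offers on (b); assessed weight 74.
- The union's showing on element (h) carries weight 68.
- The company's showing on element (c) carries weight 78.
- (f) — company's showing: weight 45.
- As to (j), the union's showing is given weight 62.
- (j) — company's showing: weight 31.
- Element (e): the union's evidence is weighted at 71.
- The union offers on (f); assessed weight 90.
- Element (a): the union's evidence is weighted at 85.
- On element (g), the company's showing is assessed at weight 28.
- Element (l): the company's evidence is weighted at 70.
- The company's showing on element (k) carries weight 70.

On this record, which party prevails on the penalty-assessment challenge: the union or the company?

union

— Issue I —
Stage I.1 — burden on union; standard: a heightened civil standard (weight is at least 74).
    (a): 85 ≥ 74 [met]
  All elements met. The burden passes to the company.
Stage I.2 — burden on company; standard: a heightened civil standard (weight is at least 74).
    (b): 74 (union's 55 disregarded) ≥ 74 [met]
    (c): 78 ≥ 74 [met]
  All elements met. The company retains the burden for Stage I.3.
Stage I.3 — burden on company; standard: a heightened civil standard (weight is at least 74).
    (d): 70 < 74 [not met]
  Not every element is met, so the company fails to carry Stage I.3.
The analysis ends at Stage I.3; the union prevails on this issue.
— Issue II —
Stage II.1 — burden on union; standard: a heightened civil standard (weight exceeds 75).
    (e): 71 ≤ 75 [not met]
  Not every element is met, so the union fails to carry Stage II.1.
The analysis ends at Stage II.1; the company prevails on this issue.
— Issue III —
Stage III.1 — burden on union; standard: a more-likely-than-not showing (weight is at least 55).
    (j): 62 (company's 31 disregarded) ≥ 55 [met]
  Stage III.1 is satisfied; the onus moves to the company.
Stage III.2 — burden on company; standard: a heightened civil standard (weight is at least 78).
    (k): 70 < 78 [not met]
    (l): 70 < 78 [not met]
  Stage III.2 not carried; the company fails its burden.
The union prevails on this issue.
Per-issue: Issue I → union; Issue II → company; Issue III → union. The union must prevail on a majority of issues; overall, the union prevails.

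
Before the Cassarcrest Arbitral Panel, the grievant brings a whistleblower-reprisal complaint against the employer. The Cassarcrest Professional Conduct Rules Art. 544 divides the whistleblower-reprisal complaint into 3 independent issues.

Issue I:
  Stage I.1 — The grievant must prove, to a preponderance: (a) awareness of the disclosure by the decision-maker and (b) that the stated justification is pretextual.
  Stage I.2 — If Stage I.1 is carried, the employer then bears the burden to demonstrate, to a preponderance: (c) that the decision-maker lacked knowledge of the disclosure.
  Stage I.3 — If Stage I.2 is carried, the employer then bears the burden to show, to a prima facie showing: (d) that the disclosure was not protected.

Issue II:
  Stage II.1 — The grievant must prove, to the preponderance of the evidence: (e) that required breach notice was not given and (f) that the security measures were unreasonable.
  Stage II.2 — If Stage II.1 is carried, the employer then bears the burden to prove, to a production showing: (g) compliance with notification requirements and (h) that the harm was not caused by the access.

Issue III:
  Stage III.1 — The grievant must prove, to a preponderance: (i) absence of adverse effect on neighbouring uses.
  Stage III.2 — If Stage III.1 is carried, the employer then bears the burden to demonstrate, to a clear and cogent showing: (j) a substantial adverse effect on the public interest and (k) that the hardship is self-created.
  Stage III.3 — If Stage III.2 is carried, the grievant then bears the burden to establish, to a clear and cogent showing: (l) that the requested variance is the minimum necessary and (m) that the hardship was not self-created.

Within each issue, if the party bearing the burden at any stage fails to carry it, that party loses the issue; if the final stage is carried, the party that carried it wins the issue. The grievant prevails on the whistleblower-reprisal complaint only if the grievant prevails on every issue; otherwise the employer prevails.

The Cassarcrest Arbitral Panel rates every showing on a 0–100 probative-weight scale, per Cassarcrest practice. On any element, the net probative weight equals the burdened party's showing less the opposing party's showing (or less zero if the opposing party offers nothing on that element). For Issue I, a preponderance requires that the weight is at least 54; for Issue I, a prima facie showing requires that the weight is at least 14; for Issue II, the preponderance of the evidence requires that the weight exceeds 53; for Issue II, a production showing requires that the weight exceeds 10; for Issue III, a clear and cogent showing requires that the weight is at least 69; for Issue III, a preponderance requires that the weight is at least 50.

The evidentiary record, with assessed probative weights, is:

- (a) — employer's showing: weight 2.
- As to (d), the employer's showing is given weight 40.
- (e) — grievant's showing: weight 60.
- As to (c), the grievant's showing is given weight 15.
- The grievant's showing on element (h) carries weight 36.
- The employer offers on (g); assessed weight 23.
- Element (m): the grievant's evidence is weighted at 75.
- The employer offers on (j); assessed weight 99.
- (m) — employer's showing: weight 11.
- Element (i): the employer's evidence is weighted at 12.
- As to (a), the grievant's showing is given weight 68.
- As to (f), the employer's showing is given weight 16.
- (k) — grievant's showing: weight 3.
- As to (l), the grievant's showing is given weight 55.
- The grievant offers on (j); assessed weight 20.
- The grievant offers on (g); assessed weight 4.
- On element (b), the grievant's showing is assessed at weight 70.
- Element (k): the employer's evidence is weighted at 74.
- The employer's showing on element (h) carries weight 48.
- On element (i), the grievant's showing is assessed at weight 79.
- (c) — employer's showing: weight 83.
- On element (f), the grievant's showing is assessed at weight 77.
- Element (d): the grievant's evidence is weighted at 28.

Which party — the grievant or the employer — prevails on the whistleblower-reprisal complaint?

employer

— Issue I —
Stage I.1 — burden on grievant; standard: a preponderance (weight is at least 54).
    (a): 68 − 2 = 66 ≥ 54 [met]
    (b): 70 ≥ 54 [met]
  All elements met. The burden passes to the employer.
Stage I.2 — burden on employer; standard: a preponderance (weight is at least 54).
    (c): 83 − 15 = 68 ≥ 54 [met]
  Stage I.2 is satisfied; the employer continues to bear the burden.
Stage I.3 — burden on employer; standard: a prima facie showing (weight is at least 14).
    (d): 40 − 28 = 12 < 14 [not met]
  Stage I.3 not carried; the employer fails its burden.
The grievant prevails on this issue.
— Issue II —
Stage II.1 — burden on grievant; standard: the preponderance of the evidence (weight exceeds 53).
    (e): 60 > 53 [met]
    (f): 77 − 16 = 61 > 53 [met]
  Stage II.1 is satisfied; the onus moves to the employer.
Stage II.2 — burden on employer; standard: a production showing (weight exceeds 10).
    (g): 23 − 4 = 19 > 10 [met]
    (h): 48 − 36 = 12 > 10 [met]
  Stage II.2 carried; the final stage is satisfied.
Every stage carried; the employer prevails on this issue.
— Issue III —
Stage III.1 (grievant, a preponderance, weight is at least 50): (i) net 79−12=67 ≥ 50 — meets.
  All elements met. The burden passes to the employer.
Stage III.2 (employer, a clear and cogent showing, weight is at least 69): (j) net 99−20=79 ≥ 69 — meets; (k) net 74−3=71 ≥ 69 — meets.
  Stage III.2 is satisfied; the onus moves to the grievant.
Stage III.3 (grievant, a clear and cogent showing, weight is at least 69): (l) 55 < 69 — fails; (m) net 75−11=64 < 69 — fails.
  Stage III.3 not carried; the grievant fails its burden.
The employer prevails on this issue.
Per-issue: Issue I → grievant; Issue II → employer; Issue III → employer. The grievant must prevail on every issue; overall, the employer prevails.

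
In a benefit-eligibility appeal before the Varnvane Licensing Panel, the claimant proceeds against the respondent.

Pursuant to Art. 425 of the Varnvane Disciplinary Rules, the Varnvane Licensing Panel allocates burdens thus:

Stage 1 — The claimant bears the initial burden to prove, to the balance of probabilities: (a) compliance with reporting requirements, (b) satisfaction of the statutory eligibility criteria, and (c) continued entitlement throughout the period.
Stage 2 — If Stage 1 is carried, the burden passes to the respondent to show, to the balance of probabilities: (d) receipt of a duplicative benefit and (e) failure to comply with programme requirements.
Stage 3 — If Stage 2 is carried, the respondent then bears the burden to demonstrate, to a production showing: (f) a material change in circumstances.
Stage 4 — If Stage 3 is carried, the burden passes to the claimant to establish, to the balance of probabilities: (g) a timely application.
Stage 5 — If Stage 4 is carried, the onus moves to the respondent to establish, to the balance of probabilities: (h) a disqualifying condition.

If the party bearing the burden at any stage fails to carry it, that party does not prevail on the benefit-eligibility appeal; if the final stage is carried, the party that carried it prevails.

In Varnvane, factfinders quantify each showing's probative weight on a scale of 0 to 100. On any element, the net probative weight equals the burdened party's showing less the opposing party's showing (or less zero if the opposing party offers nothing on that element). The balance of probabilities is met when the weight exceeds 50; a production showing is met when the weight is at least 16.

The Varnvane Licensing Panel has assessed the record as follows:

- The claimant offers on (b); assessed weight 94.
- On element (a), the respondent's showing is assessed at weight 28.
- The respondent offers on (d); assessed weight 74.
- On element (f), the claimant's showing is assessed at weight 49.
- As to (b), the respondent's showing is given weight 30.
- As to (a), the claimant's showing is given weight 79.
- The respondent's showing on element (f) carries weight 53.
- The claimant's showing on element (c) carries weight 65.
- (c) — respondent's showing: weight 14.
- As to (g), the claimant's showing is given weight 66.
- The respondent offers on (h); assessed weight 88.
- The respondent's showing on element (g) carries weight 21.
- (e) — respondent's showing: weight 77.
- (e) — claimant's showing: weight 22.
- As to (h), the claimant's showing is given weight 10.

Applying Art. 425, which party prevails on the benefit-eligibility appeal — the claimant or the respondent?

claimant

Stage 1 (claimant, the balance of probabilities, weight exceeds 50): (a) net 79−28=51 > 50 — meets; (b) net 94−30=64 > 50 — meets; (c) net 65−14=51 > 50 — meets.
  The claimant carries Stage 1; the respondent now bears the burden.
Stage 2 (respondent, the balance of probabilities, weight exceeds 50): (d) 74 > 50 — meets; (e) net 77−22=55 > 50 — meets.
  All elements met. The respondent retains the burden for Stage 3.
Stage 3 (respondent, a production showing, weight is at least 16): (f) net 53−49=4 < 16 — fails.
  Stage 3 not carried; the respondent fails its burden.
The analysis ends at Stage 3; the claimant prevails.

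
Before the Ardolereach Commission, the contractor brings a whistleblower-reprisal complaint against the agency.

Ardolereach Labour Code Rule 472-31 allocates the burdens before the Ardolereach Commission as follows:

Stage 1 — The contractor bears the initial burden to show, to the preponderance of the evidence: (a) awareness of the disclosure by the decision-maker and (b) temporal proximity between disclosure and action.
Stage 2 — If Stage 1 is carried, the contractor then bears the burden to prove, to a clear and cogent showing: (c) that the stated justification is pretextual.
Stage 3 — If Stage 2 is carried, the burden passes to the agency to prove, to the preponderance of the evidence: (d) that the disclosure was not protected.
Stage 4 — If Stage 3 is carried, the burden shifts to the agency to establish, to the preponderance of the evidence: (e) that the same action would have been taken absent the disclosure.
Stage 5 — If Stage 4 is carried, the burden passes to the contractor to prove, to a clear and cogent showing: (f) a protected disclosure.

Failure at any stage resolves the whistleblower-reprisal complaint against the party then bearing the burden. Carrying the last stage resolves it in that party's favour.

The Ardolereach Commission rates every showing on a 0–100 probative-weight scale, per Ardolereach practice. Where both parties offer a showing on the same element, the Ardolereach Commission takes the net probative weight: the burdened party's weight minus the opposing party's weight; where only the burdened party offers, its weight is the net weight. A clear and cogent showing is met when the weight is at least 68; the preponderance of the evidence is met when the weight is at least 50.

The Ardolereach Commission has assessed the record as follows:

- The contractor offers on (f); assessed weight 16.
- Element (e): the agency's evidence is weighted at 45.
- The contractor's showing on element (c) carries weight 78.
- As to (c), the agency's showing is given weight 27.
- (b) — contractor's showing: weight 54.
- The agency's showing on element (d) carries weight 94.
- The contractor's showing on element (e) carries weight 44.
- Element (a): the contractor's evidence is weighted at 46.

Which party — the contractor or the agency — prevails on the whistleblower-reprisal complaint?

agency

At Stage 1 the contractor must meet the preponderance of the evidence (weight is at least 50): on (a) the weight is 46, which does not reach 50, so (a) does not meet the standard; on (b) the weight is 54, which does reach 50, so (b) meets the standard.
  The contractor does not carry Stage 1.
So the agency prevails.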